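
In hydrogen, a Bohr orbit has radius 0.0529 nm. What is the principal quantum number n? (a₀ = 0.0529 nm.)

1

r_n = n²a₀/Z ⇒ n² = rZ/a₀ = 0.0529 × 1 / 0.0529 ≈ 1.00
n = 1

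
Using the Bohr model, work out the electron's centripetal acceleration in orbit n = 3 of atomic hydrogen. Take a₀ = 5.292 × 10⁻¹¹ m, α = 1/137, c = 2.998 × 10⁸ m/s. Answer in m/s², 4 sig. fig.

1.117 × 10²¹ m/s²

r = n²a₀/Z = 4.763 × 10⁻¹⁰ m, v = Zαc/n = 7.294 × 10⁵ m/s
a = v²/r = (7.294 × 10⁵)² / 4.763 × 10⁻¹⁰ = 1.117 × 10²¹ m/s²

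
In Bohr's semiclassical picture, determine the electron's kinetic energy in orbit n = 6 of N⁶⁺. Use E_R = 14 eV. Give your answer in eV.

19 eV

For a Coulomb orbit the virial theorem gives K = −E_n.
E_n = −E_R·Z²/n², so K = E_R·Z²/n² = 14 × 7²/6² = 19 eV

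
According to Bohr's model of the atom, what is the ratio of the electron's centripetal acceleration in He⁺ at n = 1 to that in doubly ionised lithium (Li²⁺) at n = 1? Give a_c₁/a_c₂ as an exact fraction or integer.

a_c ∝ Z^3 · n^-4
a_c₁/a_c₂ = (2/3)^3 · (1/1)^-4 = 8/27

8/27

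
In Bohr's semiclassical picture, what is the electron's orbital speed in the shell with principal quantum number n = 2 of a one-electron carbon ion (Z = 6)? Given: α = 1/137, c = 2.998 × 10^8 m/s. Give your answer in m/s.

6.565 × 10^6 m/s

v_n = Zαc/n = 6 × 0.007299 × 2.998 × 10^8 / 2
    = 6.565 × 10^6 m/s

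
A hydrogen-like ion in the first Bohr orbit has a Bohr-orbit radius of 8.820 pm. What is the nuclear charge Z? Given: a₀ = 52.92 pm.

r_n = n²a₀/Z ⇒ Z = n²a₀/r = 1² × 52.92 / 8.820 ≈ 6.00
Z = 6

6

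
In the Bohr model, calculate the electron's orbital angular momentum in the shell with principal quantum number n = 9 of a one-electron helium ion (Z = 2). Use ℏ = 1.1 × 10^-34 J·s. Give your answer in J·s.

L_n = nℏ = 9 × 1.1 × 10^-34 = 9.9 × 10^-34 J·s

9.9 × 10^-34 J·s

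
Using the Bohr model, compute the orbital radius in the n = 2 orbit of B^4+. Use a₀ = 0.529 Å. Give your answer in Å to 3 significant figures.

r_n = n²a₀/Z = 2² × 0.529 / 5
    = 4 × 0.529 / 5 = 0.423 Å

0.423 Å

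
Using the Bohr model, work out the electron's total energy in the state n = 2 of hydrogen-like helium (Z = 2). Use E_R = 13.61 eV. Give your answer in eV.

E_n = −E_R·Z²/n² = −13.61 × 2²/2² = -13.61 eV

-13.61 eV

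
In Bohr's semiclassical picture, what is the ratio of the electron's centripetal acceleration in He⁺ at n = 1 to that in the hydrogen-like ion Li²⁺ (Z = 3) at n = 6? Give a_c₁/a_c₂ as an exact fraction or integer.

384

a_c ∝ Z^3 · n^-4
a_c₁/a_c₂ = (2/3)^3 · (1/6)^-4 = 384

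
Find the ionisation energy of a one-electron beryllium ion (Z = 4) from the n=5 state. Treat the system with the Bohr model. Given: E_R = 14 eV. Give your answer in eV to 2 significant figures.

9.0 eV

E_n = −E_R·Z²/n² = −14 × 4²/5² eV = -9.0 eV
Ionisation energy = −E_n = 9.0 eV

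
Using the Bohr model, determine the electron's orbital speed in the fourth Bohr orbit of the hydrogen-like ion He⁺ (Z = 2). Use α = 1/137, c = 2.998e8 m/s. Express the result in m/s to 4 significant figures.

v_n = Zαc/n = 2 × 0.007299 × 2.998e8 / 4
    = 1.094e6 m/s

1.094e6 m/s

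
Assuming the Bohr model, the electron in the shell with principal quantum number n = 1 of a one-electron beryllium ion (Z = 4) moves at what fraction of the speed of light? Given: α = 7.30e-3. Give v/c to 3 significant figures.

0.0292

v_n = Zαc/n, so v/c = Zα/n = 4 × 0.00730 / 1 = 0.0292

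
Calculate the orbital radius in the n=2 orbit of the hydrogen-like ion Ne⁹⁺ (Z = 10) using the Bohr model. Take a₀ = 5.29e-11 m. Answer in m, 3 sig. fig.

r_n = n²a₀/Z = 2² × 5.29e-11 / 10
    = 4 × 5.29e-11 / 10 = 2.12e-11 m

2.12e-11 m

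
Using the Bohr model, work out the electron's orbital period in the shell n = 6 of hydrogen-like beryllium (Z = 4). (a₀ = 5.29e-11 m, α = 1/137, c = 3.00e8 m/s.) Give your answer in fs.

2.05 fs

r = n²a₀/Z = 6²·5.29e-11/4 = 4.76e-10 m
v = Zαc/n = 4·0.00730·3.00e8/6 = 1.46e6 m/s
T = 2πr/v = 2.05e-15 s = 2.05 fs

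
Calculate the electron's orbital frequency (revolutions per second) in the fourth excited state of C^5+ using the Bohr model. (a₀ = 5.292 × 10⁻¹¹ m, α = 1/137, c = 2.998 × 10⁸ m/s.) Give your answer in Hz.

r = n²a₀/Z = 2.205 × 10⁻¹⁰ m, v = Zαc/n = 2.626 × 10⁶ m/s
f = v/(2πr) = 1.895 × 10¹⁵ Hz

1.895 × 10¹⁵ Hz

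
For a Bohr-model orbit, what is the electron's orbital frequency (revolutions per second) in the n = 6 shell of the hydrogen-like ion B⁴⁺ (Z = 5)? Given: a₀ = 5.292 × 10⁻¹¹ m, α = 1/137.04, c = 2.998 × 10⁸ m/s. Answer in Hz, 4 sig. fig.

7.615 × 10¹⁴ Hz

r = n²a₀/Z = 3.810 × 10⁻¹⁰ m, v = Zαc/n = 1.823 × 10⁶ m/s
f = v/(2πr) = 7.615 × 10¹⁴ Hz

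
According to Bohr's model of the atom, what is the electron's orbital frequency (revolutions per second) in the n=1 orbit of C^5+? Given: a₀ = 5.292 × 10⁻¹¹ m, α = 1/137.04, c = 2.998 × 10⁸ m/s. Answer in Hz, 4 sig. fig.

r = n²a₀/Z = 8.820 × 10⁻¹² m, v = Zαc/n = 1.313 × 10⁷ m/s
f = v/(2πr) = 2.369 × 10¹⁷ Hz

2.369 × 10¹⁷ Hz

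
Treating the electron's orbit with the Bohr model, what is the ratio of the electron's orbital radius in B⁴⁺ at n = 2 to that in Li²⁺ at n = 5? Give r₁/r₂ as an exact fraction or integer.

r ∝ Z^-1 · n^2
r₁/r₂ = (5/3)^-1 · (2/5)^2 = 12/125

12/125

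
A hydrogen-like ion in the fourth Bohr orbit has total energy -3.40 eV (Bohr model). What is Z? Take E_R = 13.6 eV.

E_n = −E_R Z²/n² ⇒ Z² = −E_n n²/E_R = 3.40 × 4² / 13.6 ≈ 4.00
Z = 2

2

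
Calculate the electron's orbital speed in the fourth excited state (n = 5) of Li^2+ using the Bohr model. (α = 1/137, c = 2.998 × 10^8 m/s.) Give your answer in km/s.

1313 km/s

v_n = Zαc/n = 3 × 0.007299 × 2.998 × 10^8 / 5
    = 1313 km/s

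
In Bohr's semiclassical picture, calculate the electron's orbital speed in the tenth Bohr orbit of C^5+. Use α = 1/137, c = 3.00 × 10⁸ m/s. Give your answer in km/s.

v_n = Zαc/n = 6 × 0.00730 × 3.00 × 10⁸ / 10
    = 1310 km/s

1310 km/s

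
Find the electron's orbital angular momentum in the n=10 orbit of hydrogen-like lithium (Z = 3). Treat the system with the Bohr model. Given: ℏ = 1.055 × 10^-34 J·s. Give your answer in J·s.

L_n = nℏ = 10 × 1.055 × 10^-34 = 1.055 × 10^-33 J·s

1.055 × 10^-33 J·s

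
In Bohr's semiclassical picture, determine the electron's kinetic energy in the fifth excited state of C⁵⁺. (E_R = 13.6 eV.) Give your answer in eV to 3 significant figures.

13.6 eV

For a Coulomb orbit the virial theorem gives K = −E_n.
E_n = −E_R·Z²/n², so K = E_R·Z²/n² = 13.6 × 6²/6² = 13.6 eV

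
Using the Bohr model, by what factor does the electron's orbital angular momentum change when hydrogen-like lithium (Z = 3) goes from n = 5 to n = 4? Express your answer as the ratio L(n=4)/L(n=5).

L = nℏ depends only on n, so L ∝ n.
L(n=4)/L(n=5) = (4/5)^1 = 4/5

4/5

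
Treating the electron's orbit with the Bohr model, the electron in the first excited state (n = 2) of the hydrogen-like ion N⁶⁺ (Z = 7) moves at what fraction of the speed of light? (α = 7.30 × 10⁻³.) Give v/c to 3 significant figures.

0.0255

v_n = Zαc/n, so v/c = Zα/n = 7 × 0.00730 / 2 = 0.0255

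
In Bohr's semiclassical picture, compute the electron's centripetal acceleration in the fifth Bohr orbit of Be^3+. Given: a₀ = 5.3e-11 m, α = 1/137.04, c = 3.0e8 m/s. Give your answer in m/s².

r = n²a₀/Z = 3.3e-10 m, v = Zαc/n = 1.8e6 m/s
a = v²/r = (1.8e6)² / 3.3e-10 = 9.3e21 m/s²

9.3e21 m/s²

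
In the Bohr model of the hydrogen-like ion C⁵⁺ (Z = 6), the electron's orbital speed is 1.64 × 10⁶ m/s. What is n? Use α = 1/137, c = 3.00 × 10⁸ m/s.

v_n = Zαc/n ⇒ n = Zαc/v = 6 × 0.00730 × 3.00 × 10⁸ / 1.64 × 10⁶ ≈ 8.01
n = 8

8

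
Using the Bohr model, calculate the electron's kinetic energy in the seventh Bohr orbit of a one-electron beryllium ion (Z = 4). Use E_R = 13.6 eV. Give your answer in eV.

For a Coulomb orbit the virial theorem gives K = −E_n.
E_n = −E_R·Z²/n², so K = E_R·Z²/n² = 13.6 × 4²/7² = 4.44 eV

4.44 eV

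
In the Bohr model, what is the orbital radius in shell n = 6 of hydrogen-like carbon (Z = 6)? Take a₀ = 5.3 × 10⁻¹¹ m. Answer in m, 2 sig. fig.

3.2 × 10⁻¹⁰ m

r_n = n²a₀/Z = 6² × 5.3 × 10⁻¹¹ / 6
    = 36 × 5.3 × 10⁻¹¹ / 6 = 3.2 × 10⁻¹⁰ m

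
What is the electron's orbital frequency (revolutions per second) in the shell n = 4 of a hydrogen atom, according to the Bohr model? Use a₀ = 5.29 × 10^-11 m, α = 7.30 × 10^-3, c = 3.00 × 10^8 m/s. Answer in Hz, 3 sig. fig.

r = n²a₀/Z = 8.46 × 10^-10 m, v = Zαc/n = 5.47 × 10^5 m/s
f = v/(2πr) = 1.03 × 10^14 Hz

1.03 × 10^14 Hz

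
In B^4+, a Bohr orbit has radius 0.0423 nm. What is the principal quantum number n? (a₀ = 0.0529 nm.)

2

r_n = n²a₀/Z ⇒ n² = rZ/a₀ = 0.0423 × 5 / 0.0529 ≈ 4.00
n = 2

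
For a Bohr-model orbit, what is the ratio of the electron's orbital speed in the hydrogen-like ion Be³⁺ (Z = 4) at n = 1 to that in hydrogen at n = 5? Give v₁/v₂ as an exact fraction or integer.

20

v ∝ Z^1 · n^-1
v₁/v₂ = (4/1)^1 · (1/5)^-1 = 20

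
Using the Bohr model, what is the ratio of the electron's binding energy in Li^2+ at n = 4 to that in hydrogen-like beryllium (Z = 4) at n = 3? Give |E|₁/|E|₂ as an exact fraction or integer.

81/256

|E| ∝ Z^2 · n^-2
|E|₁/|E|₂ = (3/4)^2 · (4/3)^-2 = 81/256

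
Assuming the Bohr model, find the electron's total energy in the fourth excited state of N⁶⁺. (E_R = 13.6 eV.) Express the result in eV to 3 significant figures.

-26.7 eV

E_n = −E_R·Z²/n² = −13.6 × 7²/5² = -26.7 eV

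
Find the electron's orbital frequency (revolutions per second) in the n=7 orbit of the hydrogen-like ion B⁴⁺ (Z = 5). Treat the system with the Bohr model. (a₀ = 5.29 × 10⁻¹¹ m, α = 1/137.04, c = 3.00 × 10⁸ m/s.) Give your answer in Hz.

4.80 × 10¹⁴ Hz

r = n²a₀/Z = 5.18 × 10⁻¹⁰ m, v = Zαc/n = 1.56 × 10⁶ m/s
f = v/(2πr) = 4.80 × 10¹⁴ Hz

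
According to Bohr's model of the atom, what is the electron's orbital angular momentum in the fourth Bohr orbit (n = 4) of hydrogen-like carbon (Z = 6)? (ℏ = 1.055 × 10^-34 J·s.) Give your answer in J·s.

4.220 × 10^-34 J·s

L_n = nℏ = 4 × 1.055 × 10^-34 = 4.220 × 10^-34 J·s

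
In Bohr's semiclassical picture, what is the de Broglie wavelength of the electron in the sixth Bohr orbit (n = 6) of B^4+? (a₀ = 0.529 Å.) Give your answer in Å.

3.99 Å

The Bohr quantisation condition is nλ = 2πr_n.
r_n = n²a₀/Z = 3.81 Å
λ = 2πr_n/n = 2π·3.81/6 = 3.99 Å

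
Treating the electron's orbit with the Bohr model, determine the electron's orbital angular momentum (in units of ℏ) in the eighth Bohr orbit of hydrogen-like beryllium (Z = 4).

8

L_n = nℏ, so L/ℏ = n = 8.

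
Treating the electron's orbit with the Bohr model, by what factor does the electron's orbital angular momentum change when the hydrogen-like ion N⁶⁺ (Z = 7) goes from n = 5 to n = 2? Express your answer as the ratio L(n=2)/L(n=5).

2/5

L = nℏ depends only on n, so L ∝ n.
L(n=2)/L(n=5) = (2/5)^1 = 2/5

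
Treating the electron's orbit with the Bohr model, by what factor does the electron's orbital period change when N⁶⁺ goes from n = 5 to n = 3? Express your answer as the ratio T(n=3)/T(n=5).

T ∝ Z^-2 · n^3; with Z fixed, T ∝ n^3.
T(n=3)/T(n=5) = (3/5)^3 = 27/125

27/125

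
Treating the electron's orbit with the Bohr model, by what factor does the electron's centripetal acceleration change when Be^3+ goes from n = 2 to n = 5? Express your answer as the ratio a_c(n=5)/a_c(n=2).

16/625

a_c ∝ Z^3 · n^-4; with Z fixed, a_c ∝ n^-4.
a_c(n=5)/a_c(n=2) = (5/2)^-4 = 16/625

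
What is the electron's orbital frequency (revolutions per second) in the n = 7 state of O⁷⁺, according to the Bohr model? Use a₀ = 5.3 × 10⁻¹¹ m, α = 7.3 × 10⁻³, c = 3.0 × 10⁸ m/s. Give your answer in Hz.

r = n²a₀/Z = 3.2 × 10⁻¹⁰ m, v = Zαc/n = 2.5 × 10⁶ m/s
f = v/(2πr) = 1.2 × 10¹⁵ Hz

1.2 × 10¹⁵ Hz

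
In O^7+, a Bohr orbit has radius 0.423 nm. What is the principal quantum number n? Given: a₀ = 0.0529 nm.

r_n = n²a₀/Z ⇒ n² = rZ/a₀ = 0.423 × 8 / 0.0529 ≈ 63.97
n = 8

8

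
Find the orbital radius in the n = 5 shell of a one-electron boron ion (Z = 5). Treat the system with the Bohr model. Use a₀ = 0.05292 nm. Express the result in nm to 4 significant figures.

0.2646 nm

r_n = n²a₀/Z = 5² × 0.05292 / 5
    = 25 × 0.05292 / 5 = 0.2646 nm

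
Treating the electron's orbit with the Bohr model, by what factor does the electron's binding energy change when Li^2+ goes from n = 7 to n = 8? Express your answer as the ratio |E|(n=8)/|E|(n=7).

|E| ∝ Z^2 · n^-2; with Z fixed, |E| ∝ n^-2.
|E|(n=8)/|E|(n=7) = (8/7)^-2 = 49/64

49/64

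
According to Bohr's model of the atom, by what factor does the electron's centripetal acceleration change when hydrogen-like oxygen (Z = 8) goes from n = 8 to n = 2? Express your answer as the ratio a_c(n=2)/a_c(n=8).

a_c ∝ Z^3 · n^-4; with Z fixed, a_c ∝ n^-4.
a_c(n=2)/a_c(n=8) = (2/8)^-4 = 256

256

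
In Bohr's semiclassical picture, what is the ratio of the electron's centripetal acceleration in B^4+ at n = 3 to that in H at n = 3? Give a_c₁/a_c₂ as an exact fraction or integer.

125

a_c ∝ Z^3 · n^-4
a_c₁/a_c₂ = (5/1)^3 · (3/3)^-4 = 125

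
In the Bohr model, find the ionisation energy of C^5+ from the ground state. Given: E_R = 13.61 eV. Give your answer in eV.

E_n = −E_R·Z²/n² = −13.61 × 6²/1² eV = -490.0 eV
Ionisation energy = −E_n = 490.0 eV

490.0 eV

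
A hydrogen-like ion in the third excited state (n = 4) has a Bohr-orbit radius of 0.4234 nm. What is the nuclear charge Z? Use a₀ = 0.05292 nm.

2

r_n = n²a₀/Z ⇒ Z = n²a₀/r = 4² × 0.05292 / 0.4234 ≈ 2.00
Z = 2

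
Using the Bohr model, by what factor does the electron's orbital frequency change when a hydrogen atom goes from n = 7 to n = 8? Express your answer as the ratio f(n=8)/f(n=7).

f ∝ Z^2 · n^-3; with Z fixed, f ∝ n^-3.
f(n=8)/f(n=7) = (8/7)^-3 = 343/512

343/512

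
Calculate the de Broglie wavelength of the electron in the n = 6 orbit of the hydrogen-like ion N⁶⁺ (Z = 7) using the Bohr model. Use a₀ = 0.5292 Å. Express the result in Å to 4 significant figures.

2.850 Å

The Bohr quantisation condition is nλ = 2πr_n.
r_n = n²a₀/Z = 2.722 Å
λ = 2πr_n/n = 2π·2.722/6 = 2.850 Å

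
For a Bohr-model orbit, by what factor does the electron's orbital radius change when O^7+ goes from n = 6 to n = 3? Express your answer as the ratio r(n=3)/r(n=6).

1/4

r ∝ Z^-1 · n^2; with Z fixed, r ∝ n^2.
r(n=3)/r(n=6) = (3/6)^2 = 1/4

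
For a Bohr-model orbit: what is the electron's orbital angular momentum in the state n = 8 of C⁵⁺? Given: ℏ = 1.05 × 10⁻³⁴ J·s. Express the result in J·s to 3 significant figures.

8.40 × 10⁻³⁴ J·s

L_n = nℏ = 8 × 1.05 × 10⁻³⁴ = 8.40 × 10⁻³⁴ J·s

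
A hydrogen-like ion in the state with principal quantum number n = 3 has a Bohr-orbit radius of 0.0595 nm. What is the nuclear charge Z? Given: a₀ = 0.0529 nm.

8

r_n = n²a₀/Z ⇒ Z = n²a₀/r = 3² × 0.0529 / 0.0595 ≈ 8.00
Z = 8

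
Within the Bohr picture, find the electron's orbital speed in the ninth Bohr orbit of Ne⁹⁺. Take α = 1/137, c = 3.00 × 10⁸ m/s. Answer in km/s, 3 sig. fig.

v_n = Zαc/n = 10 × 0.00730 × 3.00 × 10⁸ / 9
    = 2430 km/s

2430 km/s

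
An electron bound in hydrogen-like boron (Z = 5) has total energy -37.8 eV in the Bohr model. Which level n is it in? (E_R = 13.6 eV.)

E_n = −E_R Z²/n² ⇒ n² = E_R Z²/(−E_n) = 13.6 × 5² / 37.8 ≈ 8.99
n = 3

3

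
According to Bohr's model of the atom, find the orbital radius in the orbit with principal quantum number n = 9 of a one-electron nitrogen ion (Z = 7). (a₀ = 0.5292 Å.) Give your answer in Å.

r_n = n²a₀/Z = 9² × 0.5292 / 7
    = 81 × 0.5292 / 7 = 6.124 Å

6.124 Å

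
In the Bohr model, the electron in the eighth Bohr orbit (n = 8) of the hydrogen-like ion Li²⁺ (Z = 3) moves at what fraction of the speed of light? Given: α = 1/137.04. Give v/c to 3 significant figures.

v_n = Zαc/n, so v/c = Zα/n = 3 × 0.00730 / 8 = 0.00274

0.00274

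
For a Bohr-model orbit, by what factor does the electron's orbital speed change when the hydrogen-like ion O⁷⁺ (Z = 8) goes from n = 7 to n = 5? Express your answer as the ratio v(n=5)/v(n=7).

v ∝ Z^1 · n^-1; with Z fixed, v ∝ n^-1.
v(n=5)/v(n=7) = (5/7)^-1 = 7/5

7/5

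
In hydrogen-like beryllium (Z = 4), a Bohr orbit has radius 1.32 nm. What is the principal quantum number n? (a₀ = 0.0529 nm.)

r_n = n²a₀/Z ⇒ n² = rZ/a₀ = 1.32 × 4 / 0.0529 ≈ 99.81
n = 10

10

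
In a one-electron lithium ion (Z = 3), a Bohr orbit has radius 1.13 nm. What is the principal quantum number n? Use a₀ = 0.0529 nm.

8

r_n = n²a₀/Z ⇒ n² = rZ/a₀ = 1.13 × 3 / 0.0529 ≈ 64.08
n = 8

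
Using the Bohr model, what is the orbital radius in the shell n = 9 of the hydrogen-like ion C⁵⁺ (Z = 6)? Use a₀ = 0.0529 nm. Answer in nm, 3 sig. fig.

0.714 nm

r_n = n²a₀/Z = 9² × 0.0529 / 6
    = 81 × 0.0529 / 6 = 0.714 nm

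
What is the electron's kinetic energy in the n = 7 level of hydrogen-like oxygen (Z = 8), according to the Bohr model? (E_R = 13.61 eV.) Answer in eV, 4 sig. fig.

17.78 eV

For a Coulomb orbit the virial theorem gives K = −E_n.
E_n = −E_R·Z²/n², so K = E_R·Z²/n² = 13.61 × 8²/7² = 17.78 eV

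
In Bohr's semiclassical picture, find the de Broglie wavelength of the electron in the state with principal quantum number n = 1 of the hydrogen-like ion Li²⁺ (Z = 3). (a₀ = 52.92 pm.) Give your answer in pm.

The Bohr quantisation condition is nλ = 2πr_n.
r_n = n²a₀/Z = 17.64 pm
λ = 2πr_n/n = 2π·17.64/1 = 110.8 pm

110.8 pm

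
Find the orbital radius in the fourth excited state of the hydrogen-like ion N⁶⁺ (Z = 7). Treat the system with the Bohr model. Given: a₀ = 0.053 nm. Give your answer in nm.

r_n = n²a₀/Z = 5² × 0.053 / 7
    = 25 × 0.053 / 7 = 0.19 nm

0.19 nm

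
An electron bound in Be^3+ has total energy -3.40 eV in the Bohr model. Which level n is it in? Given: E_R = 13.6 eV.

8

E_n = −E_R Z²/n² ⇒ n² = E_R Z²/(−E_n) = 13.6 × 4² / 3.40 ≈ 64.00
n = 8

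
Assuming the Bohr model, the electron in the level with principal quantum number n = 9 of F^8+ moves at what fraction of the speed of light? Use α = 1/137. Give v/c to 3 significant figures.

v_n = Zαc/n, so v/c = Zα/n = 9 × 0.00730 / 9 = 0.00730

0.00730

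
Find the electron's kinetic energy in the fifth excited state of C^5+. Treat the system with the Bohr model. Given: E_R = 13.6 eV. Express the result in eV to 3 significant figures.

For a Coulomb orbit the virial theorem gives K = −E_n.
E_n = −E_R·Z²/n², so K = E_R·Z²/n² = 13.6 × 6²/6² = 13.6 eV

13.6 eV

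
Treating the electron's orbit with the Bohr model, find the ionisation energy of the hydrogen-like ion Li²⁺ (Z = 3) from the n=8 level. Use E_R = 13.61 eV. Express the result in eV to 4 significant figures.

1.914 eV

E_n = −E_R·Z²/n² = −13.61 × 3²/8² eV = -1.914 eV
Ionisation energy = −E_n = 1.914 eV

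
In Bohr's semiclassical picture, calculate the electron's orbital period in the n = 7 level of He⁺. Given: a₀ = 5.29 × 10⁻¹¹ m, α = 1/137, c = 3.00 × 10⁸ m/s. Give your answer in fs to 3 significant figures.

13.0 fs

r = n²a₀/Z = 7²·5.29 × 10⁻¹¹/2 = 1.30 × 10⁻⁹ m
v = Zαc/n = 2·0.00730·3.00 × 10⁸/7 = 6.26 × 10⁵ m/s
T = 2πr/v = 1.30 × 10⁻¹⁴ s = 13.0 fs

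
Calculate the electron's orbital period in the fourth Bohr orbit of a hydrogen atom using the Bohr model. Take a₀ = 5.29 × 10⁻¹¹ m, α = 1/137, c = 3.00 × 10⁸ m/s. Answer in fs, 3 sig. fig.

9.71 fs

r = n²a₀/Z = 4²·5.29 × 10⁻¹¹/1 = 8.46 × 10⁻¹⁰ m
v = Zαc/n = 1·0.00730·3.00 × 10⁸/4 = 5.47 × 10⁵ m/s
T = 2πr/v = 9.71 × 10⁻¹⁵ s = 9.71 fs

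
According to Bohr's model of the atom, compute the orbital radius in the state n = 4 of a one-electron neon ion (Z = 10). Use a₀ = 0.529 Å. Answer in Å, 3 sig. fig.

r_n = n²a₀/Z = 4² × 0.529 / 10
    = 16 × 0.529 / 10 = 0.846 Å

0.846 Å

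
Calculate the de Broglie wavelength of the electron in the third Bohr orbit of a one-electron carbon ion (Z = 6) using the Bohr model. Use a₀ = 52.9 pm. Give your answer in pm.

166 pm

The Bohr quantisation condition is nλ = 2πr_n.
r_n = n²a₀/Z = 79.3 pm
λ = 2πr_n/n = 2π·79.3/3 = 166 pm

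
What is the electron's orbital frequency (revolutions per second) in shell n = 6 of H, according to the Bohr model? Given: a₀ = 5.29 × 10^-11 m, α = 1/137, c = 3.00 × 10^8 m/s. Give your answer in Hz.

3.05 × 10^13 Hz

r = n²a₀/Z = 1.90 × 10^-9 m, v = Zαc/n = 3.65 × 10^5 m/s
f = v/(2πr) = 3.05 × 10^13 Hz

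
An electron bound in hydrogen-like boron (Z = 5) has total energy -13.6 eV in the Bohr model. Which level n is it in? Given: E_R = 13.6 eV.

5

E_n = −E_R Z²/n² ⇒ n² = E_R Z²/(−E_n) = 13.6 × 5² / 13.6 ≈ 25.00
n = 5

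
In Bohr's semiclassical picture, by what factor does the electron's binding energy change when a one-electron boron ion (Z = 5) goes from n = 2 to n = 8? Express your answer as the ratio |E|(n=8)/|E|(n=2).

|E| ∝ Z^2 · n^-2; with Z fixed, |E| ∝ n^-2.
|E|(n=8)/|E|(n=2) = (8/2)^-2 = 1/16

1/16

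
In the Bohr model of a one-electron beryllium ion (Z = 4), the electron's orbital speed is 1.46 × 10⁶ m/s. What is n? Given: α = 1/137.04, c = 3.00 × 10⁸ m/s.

6

v_n = Zαc/n ⇒ n = Zαc/v = 4 × 0.00730 × 3.00 × 10⁸ / 1.46 × 10⁶ ≈ 6.00
n = 6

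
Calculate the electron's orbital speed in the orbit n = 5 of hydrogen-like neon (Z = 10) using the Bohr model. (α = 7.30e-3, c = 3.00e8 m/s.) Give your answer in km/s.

v_n = Zαc/n = 10 × 0.00730 × 3.00e8 / 5
    = 4380 km/s

4380 km/s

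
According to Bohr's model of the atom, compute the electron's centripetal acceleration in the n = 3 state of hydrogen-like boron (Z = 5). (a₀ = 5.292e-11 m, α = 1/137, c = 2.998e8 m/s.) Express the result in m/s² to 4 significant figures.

r = n²a₀/Z = 9.526e-11 m, v = Zαc/n = 3.647e6 m/s
a = v²/r = (3.647e6)² / 9.526e-11 = 1.396e23 m/s²

1.396e23 m/s²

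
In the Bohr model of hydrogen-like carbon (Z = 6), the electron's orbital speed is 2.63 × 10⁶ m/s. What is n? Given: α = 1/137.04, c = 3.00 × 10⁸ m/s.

5

v_n = Zαc/n ⇒ n = Zαc/v = 6 × 0.00730 × 3.00 × 10⁸ / 2.63 × 10⁶ ≈ 4.99
n = 5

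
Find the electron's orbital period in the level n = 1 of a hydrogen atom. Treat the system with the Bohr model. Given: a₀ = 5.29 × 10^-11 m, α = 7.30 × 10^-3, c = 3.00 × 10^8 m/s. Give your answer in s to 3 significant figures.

1.52 × 10^-16 s

r = n²a₀/Z = 1²·5.29 × 10^-11/1 = 5.29 × 10^-11 m
v = Zαc/n = 1·0.00730·3.00 × 10^8/1 = 2.19 × 10^6 m/s
T = 2πr/v = 1.52 × 10^-16 s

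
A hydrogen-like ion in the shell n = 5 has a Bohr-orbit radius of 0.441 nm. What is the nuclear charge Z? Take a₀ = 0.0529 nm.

3

r_n = n²a₀/Z ⇒ Z = n²a₀/r = 5² × 0.0529 / 0.441 ≈ 3.00
Z = 3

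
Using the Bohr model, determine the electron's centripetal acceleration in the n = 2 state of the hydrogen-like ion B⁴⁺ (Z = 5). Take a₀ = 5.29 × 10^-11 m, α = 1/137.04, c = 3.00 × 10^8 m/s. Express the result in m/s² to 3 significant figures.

7.08 × 10^23 m/s²

r = n²a₀/Z = 4.23 × 10^-11 m, v = Zαc/n = 5.47 × 10^6 m/s
a = v²/r = (5.47 × 10^6)² / 4.23 × 10^-11 = 7.08 × 10^23 m/s²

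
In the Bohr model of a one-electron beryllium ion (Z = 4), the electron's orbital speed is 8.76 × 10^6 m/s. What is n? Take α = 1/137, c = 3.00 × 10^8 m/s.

1

v_n = Zαc/n ⇒ n = Zαc/v = 4 × 0.00730 × 3.00 × 10^8 / 8.76 × 10^6 ≈ 1.00
n = 1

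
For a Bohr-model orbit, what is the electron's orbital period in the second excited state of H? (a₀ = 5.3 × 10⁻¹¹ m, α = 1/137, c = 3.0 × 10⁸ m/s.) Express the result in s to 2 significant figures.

4.1 × 10⁻¹⁵ s

r = n²a₀/Z = 3²·5.3 × 10⁻¹¹/1 = 4.8 × 10⁻¹⁰ m
v = Zαc/n = 1·0.0073·3.0 × 10⁸/3 = 7.3 × 10⁵ m/s
T = 2πr/v = 4.1 × 10⁻¹⁵ s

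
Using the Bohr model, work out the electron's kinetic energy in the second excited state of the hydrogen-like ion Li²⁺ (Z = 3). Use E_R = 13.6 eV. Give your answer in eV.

For a Coulomb orbit the virial theorem gives K = −E_n.
E_n = −E_R·Z²/n², so K = E_R·Z²/n² = 13.6 × 3²/3² = 13.6 eV

13.6 eV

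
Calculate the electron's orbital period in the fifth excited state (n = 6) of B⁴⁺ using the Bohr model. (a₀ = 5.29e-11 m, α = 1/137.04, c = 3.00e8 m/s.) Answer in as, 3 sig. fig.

1310 as

r = n²a₀/Z = 6²·5.29e-11/5 = 3.81e-10 m
v = Zαc/n = 5·0.00730·3.00e8/6 = 1.82e6 m/s
T = 2πr/v = 1.31e-15 s = 1310 as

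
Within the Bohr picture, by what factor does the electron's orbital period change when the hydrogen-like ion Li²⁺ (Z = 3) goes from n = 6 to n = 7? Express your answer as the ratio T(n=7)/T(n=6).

T ∝ Z^-2 · n^3; with Z fixed, T ∝ n^3.
T(n=7)/T(n=6) = (7/6)^3 = 343/216

343/216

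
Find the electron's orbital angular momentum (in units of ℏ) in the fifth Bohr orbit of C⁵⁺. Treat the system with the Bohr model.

5

L_n = nℏ, so L/ℏ = n = 5.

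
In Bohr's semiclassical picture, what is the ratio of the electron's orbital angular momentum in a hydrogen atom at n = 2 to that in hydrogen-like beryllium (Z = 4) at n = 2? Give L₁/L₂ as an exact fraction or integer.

1

L = nℏ is independent of Z.
L₁/L₂ = n₁/n₂ = 2/2 = 1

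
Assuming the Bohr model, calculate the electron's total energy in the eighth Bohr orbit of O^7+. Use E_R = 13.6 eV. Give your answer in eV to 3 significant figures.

E_n = −E_R·Z²/n² = −13.6 × 8²/8² = -13.6 eV

-13.6 eV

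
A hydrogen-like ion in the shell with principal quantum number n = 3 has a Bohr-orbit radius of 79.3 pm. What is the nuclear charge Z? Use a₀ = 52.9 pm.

6

r_n = n²a₀/Z ⇒ Z = n²a₀/r = 3² × 52.9 / 79.3 ≈ 6.00
Z = 6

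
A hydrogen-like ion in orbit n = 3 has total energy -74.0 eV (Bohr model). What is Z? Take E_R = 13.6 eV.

E_n = −E_R Z²/n² ⇒ Z² = −E_n n²/E_R = 74.0 × 3² / 13.6 ≈ 48.97
Z = 7

7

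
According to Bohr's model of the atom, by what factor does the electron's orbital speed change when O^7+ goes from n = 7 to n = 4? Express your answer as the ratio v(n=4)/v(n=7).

7/4

v ∝ Z^1 · n^-1; with Z fixed, v ∝ n^-1.
v(n=4)/v(n=7) = (4/7)^-1 = 7/4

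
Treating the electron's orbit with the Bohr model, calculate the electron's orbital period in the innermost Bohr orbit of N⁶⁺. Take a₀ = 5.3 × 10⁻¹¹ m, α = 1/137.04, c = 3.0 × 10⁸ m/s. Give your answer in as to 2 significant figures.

r = n²a₀/Z = 1²·5.3 × 10⁻¹¹/7 = 7.6 × 10⁻¹² m
v = Zαc/n = 7·0.0073·3.0 × 10⁸/1 = 1.5 × 10⁷ m/s
T = 2πr/v = 3.1 × 10⁻¹⁸ s = 3.1 as

3.1 as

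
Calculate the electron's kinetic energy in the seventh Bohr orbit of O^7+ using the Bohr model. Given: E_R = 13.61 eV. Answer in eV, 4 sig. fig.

17.78 eV

For a Coulomb orbit the virial theorem gives K = −E_n.
E_n = −E_R·Z²/n², so K = E_R·Z²/n² = 13.61 × 8²/7² = 17.78 eV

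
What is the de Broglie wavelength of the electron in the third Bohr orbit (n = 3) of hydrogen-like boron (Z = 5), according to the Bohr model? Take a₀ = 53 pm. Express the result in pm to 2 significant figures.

200 pm

The Bohr quantisation condition is nλ = 2πr_n.
r_n = n²a₀/Z = 95 pm
λ = 2πr_n/n = 2π·95/3 = 200 pm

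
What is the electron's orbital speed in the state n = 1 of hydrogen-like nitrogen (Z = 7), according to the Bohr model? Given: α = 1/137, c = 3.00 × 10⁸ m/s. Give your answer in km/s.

v_n = Zαc/n = 7 × 0.00730 × 3.00 × 10⁸ / 1
    = 1.53 × 10⁴ km/s

1.53 × 10⁴ km/s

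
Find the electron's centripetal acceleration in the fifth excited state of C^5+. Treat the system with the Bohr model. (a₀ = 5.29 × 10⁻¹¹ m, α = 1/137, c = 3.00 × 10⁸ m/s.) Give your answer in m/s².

r = n²a₀/Z = 3.17 × 10⁻¹⁰ m, v = Zαc/n = 2.19 × 10⁶ m/s
a = v²/r = (2.19 × 10⁶)² / 3.17 × 10⁻¹⁰ = 1.51 × 10²² m/s²

1.51 × 10²² m/s²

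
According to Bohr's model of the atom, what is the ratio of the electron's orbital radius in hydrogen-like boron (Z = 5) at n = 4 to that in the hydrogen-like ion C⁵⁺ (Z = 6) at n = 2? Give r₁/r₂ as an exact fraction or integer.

24/5

r ∝ Z^-1 · n^2
r₁/r₂ = (5/6)^-1 · (4/2)^2 = 24/5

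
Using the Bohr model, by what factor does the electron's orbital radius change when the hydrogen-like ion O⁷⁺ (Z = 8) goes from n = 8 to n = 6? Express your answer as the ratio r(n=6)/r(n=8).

9/16

r ∝ Z^-1 · n^2; with Z fixed, r ∝ n^2.
r(n=6)/r(n=8) = (6/8)^2 = 9/16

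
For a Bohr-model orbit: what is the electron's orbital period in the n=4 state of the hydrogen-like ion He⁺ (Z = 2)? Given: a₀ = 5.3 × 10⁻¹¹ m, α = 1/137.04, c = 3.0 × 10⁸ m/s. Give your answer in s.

2.4 × 10⁻¹⁵ s

r = n²a₀/Z = 4²·5.3 × 10⁻¹¹/2 = 4.2 × 10⁻¹⁰ m
v = Zαc/n = 2·0.0073·3.0 × 10⁸/4 = 1.1 × 10⁶ m/s
T = 2πr/v = 2.4 × 10⁻¹⁵ s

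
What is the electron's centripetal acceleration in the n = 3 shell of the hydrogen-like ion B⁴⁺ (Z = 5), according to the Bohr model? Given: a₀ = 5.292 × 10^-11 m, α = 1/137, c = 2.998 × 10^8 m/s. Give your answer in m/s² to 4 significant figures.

r = n²a₀/Z = 9.526 × 10^-11 m, v = Zαc/n = 3.647 × 10^6 m/s
a = v²/r = (3.647 × 10^6)² / 9.526 × 10^-11 = 1.396 × 10^23 m/s²

1.396 × 10^23 m/s²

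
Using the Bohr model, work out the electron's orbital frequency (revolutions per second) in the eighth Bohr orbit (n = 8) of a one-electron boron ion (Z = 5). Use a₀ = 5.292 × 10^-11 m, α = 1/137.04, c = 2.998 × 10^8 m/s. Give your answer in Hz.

3.213 × 10^14 Hz

r = n²a₀/Z = 6.774 × 10^-10 m, v = Zαc/n = 1.367 × 10^6 m/s
f = v/(2πr) = 3.213 × 10^14 Hz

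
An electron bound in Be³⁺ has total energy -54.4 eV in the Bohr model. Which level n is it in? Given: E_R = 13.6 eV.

E_n = −E_R Z²/n² ⇒ n² = E_R Z²/(−E_n) = 13.6 × 4² / 54.4 ≈ 4.00
n = 2

2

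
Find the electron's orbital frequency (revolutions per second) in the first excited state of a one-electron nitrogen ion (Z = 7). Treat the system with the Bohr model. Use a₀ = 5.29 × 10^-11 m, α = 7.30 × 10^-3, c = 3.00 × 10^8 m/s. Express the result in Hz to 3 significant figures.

4.04 × 10^16 Hz

r = n²a₀/Z = 3.02 × 10^-11 m, v = Zαc/n = 7.67 × 10^6 m/s
f = v/(2πr) = 4.04 × 10^16 Hz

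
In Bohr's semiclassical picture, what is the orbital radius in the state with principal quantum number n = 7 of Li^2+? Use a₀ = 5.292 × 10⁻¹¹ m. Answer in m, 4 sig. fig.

r_n = n²a₀/Z = 7² × 5.292 × 10⁻¹¹ / 3
    = 49 × 5.292 × 10⁻¹¹ / 3 = 8.644 × 10⁻¹⁰ m

8.644 × 10⁻¹⁰ m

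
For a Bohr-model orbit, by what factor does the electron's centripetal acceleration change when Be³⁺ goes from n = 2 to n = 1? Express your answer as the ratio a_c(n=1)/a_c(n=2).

a_c ∝ Z^3 · n^-4; with Z fixed, a_c ∝ n^-4.
a_c(n=1)/a_c(n=2) = (1/2)^-4 = 16

16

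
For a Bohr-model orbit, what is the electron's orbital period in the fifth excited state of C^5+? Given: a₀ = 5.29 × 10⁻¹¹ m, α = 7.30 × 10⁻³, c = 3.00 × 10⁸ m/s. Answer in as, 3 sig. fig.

911 as

r = n²a₀/Z = 6²·5.29 × 10⁻¹¹/6 = 3.17 × 10⁻¹⁰ m
v = Zαc/n = 6·0.00730·3.00 × 10⁸/6 = 2.19 × 10⁶ m/s
T = 2πr/v = 9.11 × 10⁻¹⁶ s = 911 as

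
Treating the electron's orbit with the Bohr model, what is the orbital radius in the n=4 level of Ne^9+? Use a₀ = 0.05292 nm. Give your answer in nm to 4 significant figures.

0.08467 nm

r_n = n²a₀/Z = 4² × 0.05292 / 10
    = 16 × 0.05292 / 10 = 0.08467 nm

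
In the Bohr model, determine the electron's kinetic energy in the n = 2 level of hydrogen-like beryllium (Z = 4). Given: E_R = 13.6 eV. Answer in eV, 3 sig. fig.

54.4 eV

For a Coulomb orbit the virial theorem gives K = −E_n.
E_n = −E_R·Z²/n², so K = E_R·Z²/n² = 13.6 × 4²/2² = 54.4 eV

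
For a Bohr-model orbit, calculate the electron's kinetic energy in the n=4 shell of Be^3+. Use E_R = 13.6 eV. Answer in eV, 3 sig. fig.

13.6 eV

For a Coulomb orbit the virial theorem gives K = −E_n.
E_n = −E_R·Z²/n², so K = E_R·Z²/n² = 13.6 × 4²/4² = 13.6 eV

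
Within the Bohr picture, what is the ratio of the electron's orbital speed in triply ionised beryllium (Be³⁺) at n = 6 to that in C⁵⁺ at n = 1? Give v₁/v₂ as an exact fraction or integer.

v ∝ Z^1 · n^-1
v₁/v₂ = (4/6)^1 · (6/1)^-1 = 1/9

1/9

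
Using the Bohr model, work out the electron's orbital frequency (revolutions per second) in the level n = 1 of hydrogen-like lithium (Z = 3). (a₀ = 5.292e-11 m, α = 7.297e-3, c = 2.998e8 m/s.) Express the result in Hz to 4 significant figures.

r = n²a₀/Z = 1.764e-11 m, v = Zαc/n = 6.563e6 m/s
f = v/(2πr) = 5.921e16 Hz

5.921e16 Hz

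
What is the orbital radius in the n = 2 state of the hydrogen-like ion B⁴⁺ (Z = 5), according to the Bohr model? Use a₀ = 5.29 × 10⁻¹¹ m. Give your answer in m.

r_n = n²a₀/Z = 2² × 5.29 × 10⁻¹¹ / 5
    = 4 × 5.29 × 10⁻¹¹ / 5 = 4.23 × 10⁻¹¹ m

4.23 × 10⁻¹¹ m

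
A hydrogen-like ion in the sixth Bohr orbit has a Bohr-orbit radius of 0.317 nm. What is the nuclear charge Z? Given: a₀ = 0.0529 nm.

r_n = n²a₀/Z ⇒ Z = n²a₀/r = 6² × 0.0529 / 0.317 ≈ 6.01
Z = 6

6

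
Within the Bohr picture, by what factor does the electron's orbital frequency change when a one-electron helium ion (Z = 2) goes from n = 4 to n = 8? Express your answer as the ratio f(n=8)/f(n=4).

1/8

f ∝ Z^2 · n^-3; with Z fixed, f ∝ n^-3.
f(n=8)/f(n=4) = (8/4)^-3 = 1/8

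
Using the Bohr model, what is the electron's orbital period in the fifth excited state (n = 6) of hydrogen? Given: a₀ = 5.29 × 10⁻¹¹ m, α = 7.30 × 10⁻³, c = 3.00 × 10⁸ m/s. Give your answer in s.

r = n²a₀/Z = 6²·5.29 × 10⁻¹¹/1 = 1.90 × 10⁻⁹ m
v = Zαc/n = 1·0.00730·3.00 × 10⁸/6 = 3.65 × 10⁵ m/s
T = 2πr/v = 3.28 × 10⁻¹⁴ s

3.28 × 10⁻¹⁴ s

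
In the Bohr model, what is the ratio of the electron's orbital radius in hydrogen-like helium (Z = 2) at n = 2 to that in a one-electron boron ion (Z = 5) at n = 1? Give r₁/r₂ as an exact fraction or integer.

10

r ∝ Z^-1 · n^2
r₁/r₂ = (2/5)^-1 · (2/1)^2 = 10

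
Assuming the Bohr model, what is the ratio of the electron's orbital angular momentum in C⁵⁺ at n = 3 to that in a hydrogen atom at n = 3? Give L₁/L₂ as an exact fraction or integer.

L = nℏ is independent of Z.
L₁/L₂ = n₁/n₂ = 3/3 = 1

1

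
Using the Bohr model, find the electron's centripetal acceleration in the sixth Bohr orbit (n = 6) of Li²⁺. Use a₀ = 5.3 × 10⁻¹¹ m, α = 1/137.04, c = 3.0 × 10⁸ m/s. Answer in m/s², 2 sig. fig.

1.9 × 10²¹ m/s²

r = n²a₀/Z = 6.4 × 10⁻¹⁰ m, v = Zαc/n = 1.1 × 10⁶ m/s
a = v²/r = (1.1 × 10⁶)² / 6.4 × 10⁻¹⁰ = 1.9 × 10²¹ m/s²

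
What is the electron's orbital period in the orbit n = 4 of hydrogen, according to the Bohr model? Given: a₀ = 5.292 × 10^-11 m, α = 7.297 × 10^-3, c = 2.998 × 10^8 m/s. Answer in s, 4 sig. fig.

r = n²a₀/Z = 4²·5.292 × 10^-11/1 = 8.467 × 10^-10 m
v = Zαc/n = 1·0.007297·2.998 × 10^8/4 = 5.469 × 10^5 m/s
T = 2πr/v = 9.728 × 10^-15 s

9.728 × 10^-15 s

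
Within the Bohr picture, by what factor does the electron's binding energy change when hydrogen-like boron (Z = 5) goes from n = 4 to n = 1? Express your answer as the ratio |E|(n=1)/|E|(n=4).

16

|E| ∝ Z^2 · n^-2; with Z fixed, |E| ∝ n^-2.
|E|(n=1)/|E|(n=4) = (1/4)^-2 = 16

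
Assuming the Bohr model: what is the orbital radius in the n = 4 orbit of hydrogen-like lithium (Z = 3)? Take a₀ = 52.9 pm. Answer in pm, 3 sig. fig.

r_n = n²a₀/Z = 4² × 52.9 / 3
    = 16 × 52.9 / 3 = 282 pm

282 pm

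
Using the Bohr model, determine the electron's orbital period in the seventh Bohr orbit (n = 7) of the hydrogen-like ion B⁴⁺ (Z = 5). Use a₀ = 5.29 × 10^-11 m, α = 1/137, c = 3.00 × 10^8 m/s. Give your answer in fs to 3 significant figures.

r = n²a₀/Z = 7²·5.29 × 10^-11/5 = 5.18 × 10^-10 m
v = Zαc/n = 5·0.00730·3.00 × 10^8/7 = 1.56 × 10^6 m/s
T = 2πr/v = 2.08 × 10^-15 s = 2.08 fs

2.08 fs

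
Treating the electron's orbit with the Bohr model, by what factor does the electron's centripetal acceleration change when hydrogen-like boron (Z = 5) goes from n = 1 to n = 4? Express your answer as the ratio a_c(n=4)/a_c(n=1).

a_c ∝ Z^3 · n^-4; with Z fixed, a_c ∝ n^-4.
a_c(n=4)/a_c(n=1) = (4/1)^-4 = 1/256

1/256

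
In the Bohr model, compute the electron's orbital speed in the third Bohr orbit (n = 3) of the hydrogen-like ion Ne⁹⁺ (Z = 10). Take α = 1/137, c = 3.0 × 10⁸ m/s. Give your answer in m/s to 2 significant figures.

7.3 × 10⁶ m/s

v_n = Zαc/n = 10 × 0.0073 × 3.0 × 10⁸ / 3
    = 7.3 × 10⁶ m/s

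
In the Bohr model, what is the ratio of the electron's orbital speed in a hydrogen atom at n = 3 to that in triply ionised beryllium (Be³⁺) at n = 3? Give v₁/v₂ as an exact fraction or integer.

1/4

v ∝ Z^1 · n^-1
v₁/v₂ = (1/4)^1 · (3/3)^-1 = 1/4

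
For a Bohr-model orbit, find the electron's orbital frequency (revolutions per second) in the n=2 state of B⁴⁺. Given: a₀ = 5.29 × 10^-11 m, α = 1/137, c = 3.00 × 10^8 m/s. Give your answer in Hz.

r = n²a₀/Z = 4.23 × 10^-11 m, v = Zαc/n = 5.47 × 10^6 m/s
f = v/(2πr) = 2.06 × 10^16 Hz

2.06 × 10^16 Hz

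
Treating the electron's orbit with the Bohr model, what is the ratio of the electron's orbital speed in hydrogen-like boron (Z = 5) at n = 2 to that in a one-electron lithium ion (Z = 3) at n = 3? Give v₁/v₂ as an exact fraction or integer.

v ∝ Z^1 · n^-1
v₁/v₂ = (5/3)^1 · (2/3)^-1 = 5/2

5/2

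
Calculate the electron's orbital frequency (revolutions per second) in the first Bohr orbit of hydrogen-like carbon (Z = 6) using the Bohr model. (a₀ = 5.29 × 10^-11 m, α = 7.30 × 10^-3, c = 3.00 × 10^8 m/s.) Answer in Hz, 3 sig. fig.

r = n²a₀/Z = 8.82 × 10^-12 m, v = Zαc/n = 1.31 × 10^7 m/s
f = v/(2πr) = 2.37 × 10^17 Hz

2.37 × 10^17 Hz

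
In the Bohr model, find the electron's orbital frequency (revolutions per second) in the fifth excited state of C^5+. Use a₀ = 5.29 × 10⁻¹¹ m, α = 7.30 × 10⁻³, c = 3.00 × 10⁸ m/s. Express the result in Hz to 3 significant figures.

r = n²a₀/Z = 3.17 × 10⁻¹⁰ m, v = Zαc/n = 2.19 × 10⁶ m/s
f = v/(2πr) = 1.10 × 10¹⁵ Hz

1.10 × 10¹⁵ Hz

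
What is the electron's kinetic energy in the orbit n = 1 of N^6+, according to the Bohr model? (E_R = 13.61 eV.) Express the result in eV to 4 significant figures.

666.9 eV

For a Coulomb orbit the virial theorem gives K = −E_n.
E_n = −E_R·Z²/n², so K = E_R·Z²/n² = 13.61 × 7²/1² = 666.9 eV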